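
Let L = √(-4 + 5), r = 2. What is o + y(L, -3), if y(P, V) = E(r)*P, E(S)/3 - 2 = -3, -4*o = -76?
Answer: 16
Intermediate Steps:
L = 1 (L = √1 = 1)
o = 19 (o = -¼*(-76) = 19)
E(S) = -3 (E(S) = 6 + 3*(-3) = 6 - 9 = -3)
y(P, V) = -3*P
o + y(L, -3) = 19 - 3*1 = 19 - 3 = 16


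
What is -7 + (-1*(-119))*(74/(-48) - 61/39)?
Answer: -39165/104 ≈ -376.59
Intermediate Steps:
-7 + (-1*(-119))*(74/(-48) - 61/39) = -7 + 119*(74*(-1/48) - 61*1/39) = -7 + 119*(-37/24 - 61/39) = -7 + 119*(-323/104) = -7 - 38437/104 = -39165/104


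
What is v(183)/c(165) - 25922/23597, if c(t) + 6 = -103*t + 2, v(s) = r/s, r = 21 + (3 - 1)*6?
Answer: -26879792325/24468649583 ≈ -1.0985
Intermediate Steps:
r = 33 (r = 21 + 2*6 = 21 + 12 = 33)
v(s) = 33/s
c(t) = -4 - 103*t (c(t) = -6 + (-103*t + 2) = -6 + (2 - 103*t) = -4 - 103*t)
v(183)/c(165) - 25922/23597 = (33/183)/(-4 - 103*165) - 25922/23597 = (33*(1/183))/(-4 - 16995) - 25922*1/23597 = (11/61)/(-16999) - 25922/23597 = (11/61)*(-1/16999) - 25922/23597 = -11/1036939 - 25922/23597 = -26879792325/24468649583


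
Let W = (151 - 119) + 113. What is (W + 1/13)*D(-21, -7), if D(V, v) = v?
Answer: -13202/13 ≈ -1015.5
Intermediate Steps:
W = 145 (W = 32 + 113 = 145)
(W + 1/13)*D(-21, -7) = (145 + 1/13)*(-7) = (1886/13)*(-7) = -13202/13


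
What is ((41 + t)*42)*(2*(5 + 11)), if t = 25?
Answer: 88704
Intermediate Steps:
((41 + t)*42)*(2*(5 + 11)) = ((41 + 25)*42)*(2*(5 + 11)) = (66*42)*(2*16) = 2772*32 = 88704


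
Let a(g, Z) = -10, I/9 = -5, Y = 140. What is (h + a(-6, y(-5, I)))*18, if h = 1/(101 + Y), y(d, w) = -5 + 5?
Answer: -43362/241 ≈ -179.93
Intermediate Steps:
I = -45 (I = 9*(-5) = -45)
y(d, w) = 0
h = 1/241 (h = 1/(101 + 140) = 1/241 ≈ 0.0041494)
(h + a(-6, y(-5, I)))*18 = (1/241 - 10)*18 = -2409/241*18 = -43362/241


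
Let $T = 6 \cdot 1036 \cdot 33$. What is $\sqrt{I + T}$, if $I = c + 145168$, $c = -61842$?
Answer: $\sqrt{288454} \approx 537.08$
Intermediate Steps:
$T = 205128$ ($T = 6216 \cdot 33 = 205128$)
$I = 83326$ ($I = -61842 + 145168 = 83326$)
$\sqrt{I + T} = \sqrt{83326 + 205128} = \sqrt{288454}$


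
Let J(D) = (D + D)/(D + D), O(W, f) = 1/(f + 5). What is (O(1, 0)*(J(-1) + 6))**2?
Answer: 49/25 ≈ 1.9600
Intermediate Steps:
O(W, f) = 1/(5 + f)
J(D) = 1 (J(D) = (2*D)/((2*D)) = (2*D)*(1/(2*D)) = 1)
(O(1, 0)*(J(-1) + 6))**2 = ((1 + 6)/(5 + 0))**2 = (7/5)**2 = 49/25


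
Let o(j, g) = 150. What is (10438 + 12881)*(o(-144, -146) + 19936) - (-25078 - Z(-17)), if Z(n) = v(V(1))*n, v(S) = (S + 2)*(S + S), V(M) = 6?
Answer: 468408880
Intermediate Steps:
v(S) = 2*S*(2 + S) (v(S) = (2 + S)*(2*S) = 2*S*(2 + S))
Z(n) = 96*n (Z(n) = (2*6*(2 + 6))*n = (2*6*8)*n = 96*n)
(10438 + 12881)*(o(-144, -146) + 19936) - (-25078 - Z(-17)) = (10438 + 12881)*(150 + 19936) - (-25078 - 96*(-17)) = 23319*20086 - (-25078 - 1*(-1632)) = 468385434 - (-25078 + 1632) = 468385434 - 1*(-23446) = 468385434 + 23446 = 468408880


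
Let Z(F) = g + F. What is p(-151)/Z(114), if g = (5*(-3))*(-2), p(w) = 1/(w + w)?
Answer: -1/43488 ≈ -2.2995e-5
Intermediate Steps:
p(w) = 1/(2*w)
g = 30 (g = -15*(-2) = 30)
Z(F) = 30 + F
p(-151)/Z(114) = ((½)/(-151))/(30 + 114) = ((½)*(-1/151))/144 = -1/302*1/144 = -1/43488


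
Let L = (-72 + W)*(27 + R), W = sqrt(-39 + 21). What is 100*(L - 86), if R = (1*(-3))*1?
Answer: -181400 + 7200*I*sqrt(2) ≈ -1.814e+5 + 10182.0*I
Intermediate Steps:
W = 3*I*sqrt(2) (W = sqrt(-18) = 3*I*sqrt(2) ≈ 4.2426*I)
R = -3 (R = -3*1 = -3)
L = -1728 + 72*I*sqrt(2) (L = (-72 + 3*I*sqrt(2))*(27 - 3) = (-72 + 3*I*sqrt(2))*24 = -1728 + 72*I*sqrt(2) ≈ -1728.0 + 101.82*I)
100*(L - 86) = 100*((-1728 + 72*I*sqrt(2)) - 86) = 100*(-1814 + 72*I*sqrt(2)) = -181400 + 7200*I*sqrt(2)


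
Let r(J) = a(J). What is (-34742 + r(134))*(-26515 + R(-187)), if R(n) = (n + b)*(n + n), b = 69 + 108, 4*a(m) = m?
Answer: 1580972175/2 ≈ 7.9049e+8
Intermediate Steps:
a(m) = m/4
r(J) = J/4
b = 177
R(n) = 2*n*(177 + n) (R(n) = (n + 177)*(n + n) = (177 + n)*(2*n) = 2*n*(177 + n))
(-34742 + r(134))*(-26515 + R(-187)) = (-34742 + (¼)*134)*(-26515 + 2*(-187)*(177 - 187)) = (-34742 + 67/2)*(-26515 + 2*(-187)*(-10)) = -69417*(-26515 + 3740)/2 = -69417/2*(-22775) = 1580972175/2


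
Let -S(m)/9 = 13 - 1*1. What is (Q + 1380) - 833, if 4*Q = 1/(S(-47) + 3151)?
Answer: 6658085/12172 ≈ 547.00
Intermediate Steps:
S(m) = -108 (S(m) = -9*(13 - 1*1) = -9*(13 - 1) = -9*12 = -108)
Q = 1/12172 (Q = 1/(4*(-108 + 3151)) = (1/4)/3043 = (1/4)*(1/3043) = 1/12172 ≈ 8.2156e-5)
(Q + 1380) - 833 = (1/12172 + 1380) - 833 = 16797361/12172 - 833 = 6658085/12172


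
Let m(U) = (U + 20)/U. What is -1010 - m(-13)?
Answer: -13123/13 ≈ -1009.5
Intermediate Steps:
m(U) = (20 + U)/U
-1010 - m(-13) = -1010 - (20 - 13)/(-13) = -1010 - (-1)*7/13 = -1010 - 1*(-7/13) = -1010 + 7/13 = -13123/13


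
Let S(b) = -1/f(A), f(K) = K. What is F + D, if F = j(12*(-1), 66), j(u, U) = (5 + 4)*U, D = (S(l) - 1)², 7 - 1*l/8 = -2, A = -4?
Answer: 9513/16 ≈ 594.56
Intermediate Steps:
l = 72 (l = 56 - 8*(-2) = 56 + 16 = 72)
S(b) = ¼ (S(b) = -1/(-4) = -1*(-¼) = ¼)
D = 9/16 (D = (¼ - 1)² = (-¾)² = 9/16 ≈ 0.56250)
j(u, U) = 9*U
F = 594 (F = 9*66 = 594)
F + D = 594 + 9/16 = 9513/16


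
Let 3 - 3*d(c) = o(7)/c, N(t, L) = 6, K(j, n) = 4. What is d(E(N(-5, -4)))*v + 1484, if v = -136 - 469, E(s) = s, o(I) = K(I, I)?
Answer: 9121/9 ≈ 1013.4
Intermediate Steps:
o(I) = 4
d(c) = 1 - 4/(3*c)
v = -605
d(E(N(-5, -4)))*v + 1484 = ((-4/3 + 6)/6)*(-605) + 1484 = ((⅙)*(14/3))*(-605) + 1484 = (7/9)*(-605) + 1484 = -4235/9 + 1484 = 9121/9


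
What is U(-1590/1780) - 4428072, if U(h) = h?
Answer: -788196975/178 ≈ -4.4281e+6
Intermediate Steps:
U(-1590/1780) - 4428072 = -1590/1780 - 4428072 = -1590*1/1780 - 4428072 = -159/178 - 4428072 = -788196975/178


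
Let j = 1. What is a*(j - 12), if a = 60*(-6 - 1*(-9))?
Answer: -1980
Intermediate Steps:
a = 180 (a = 60*(-6 + 9) = 60*3 = 180)
a*(j - 12) = 180*(1 - 12) = 180*(-11) = -1980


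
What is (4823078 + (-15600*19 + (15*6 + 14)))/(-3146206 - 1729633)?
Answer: -4526782/4875839 ≈ -0.92841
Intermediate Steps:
(4823078 + (-15600*19 + (15*6 + 14)))/(-3146206 - 1729633) = (4823078 + (-624*475 + (90 + 14)))/(-4875839) = (4823078 + (-296400 + 104))*(-1/4875839) = (4823078 - 296296)*(-1/4875839) = 4526782*(-1/4875839) = -4526782/4875839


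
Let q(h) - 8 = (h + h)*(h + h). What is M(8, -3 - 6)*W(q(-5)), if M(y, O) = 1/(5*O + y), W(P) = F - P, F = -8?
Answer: 116/37 ≈ 3.1351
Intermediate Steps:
q(h) = 8 + 4*h**2 (q(h) = 8 + (h + h)*(h + h) = 8 + (2*h)*(2*h) = 8 + 4*h**2)
W(P) = -8 - P
M(y, O) = 1/(y + 5*O)
M(8, -3 - 6)*W(q(-5)) = (-8 - (8 + 4*(-5)**2))/(8 + 5*(-3 - 6)) = (-8 - (8 + 4*25))/(8 + 5*(-9)) = (-8 - (8 + 100))/(8 - 45) = (-8 - 1*108)/(-37) = -(-8 - 108)/37 = -1/37*(-116) = 116/37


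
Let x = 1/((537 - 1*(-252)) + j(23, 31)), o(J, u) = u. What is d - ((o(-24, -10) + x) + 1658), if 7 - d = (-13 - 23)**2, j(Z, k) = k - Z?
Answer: -2340790/797 ≈ -2937.0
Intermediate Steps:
x = 1/797 (x = 1/((537 - 1*(-252)) + (31 - 1*23)) = 1/((537 + 252) + (31 - 23)) = 1/(789 + 8) = 1/797 ≈ 0.0012547)
d = -1289 (d = 7 - (-13 - 23)**2 = 7 - 1*(-36)**2 = 7 - 1*1296 = 7 - 1296 = -1289)
d - ((o(-24, -10) + x) + 1658) = -1289 - ((-10 + 1/797) + 1658) = -1289 - (-7969/797 + 1658) = -1289 - 1*1313457/797 = -1289 - 1313457/797 = -2340790/797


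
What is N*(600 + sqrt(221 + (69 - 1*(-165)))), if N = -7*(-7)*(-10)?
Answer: -294000 - 490*sqrt(455) ≈ -3.0445e+5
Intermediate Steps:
N = -490 (N = 49*(-10) = -490)
N*(600 + sqrt(221 + (69 - 1*(-165)))) = -490*(600 + sqrt(221 + (69 - 1*(-165)))) = -490*(600 + sqrt(221 + (69 + 165))) = -490*(600 + sqrt(221 + 234)) = -490*(600 + sqrt(455)) = -294000 - 490*sqrt(455)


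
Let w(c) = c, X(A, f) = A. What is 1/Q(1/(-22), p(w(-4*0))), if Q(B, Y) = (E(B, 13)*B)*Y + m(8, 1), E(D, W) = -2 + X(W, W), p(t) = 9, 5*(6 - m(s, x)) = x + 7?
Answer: -10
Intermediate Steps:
m(s, x) = 23/5 - x/5 (m(s, x) = 6 - (x + 7)/5 = 6 - (7 + x)/5 = 6 + (-7/5 - x/5) = 23/5 - x/5)
E(D, W) = -2 + W
Q(B, Y) = 22/5 + 11*B*Y (Q(B, Y) = ((-2 + 13)*B)*Y + (23/5 - 1/5*1) = (11*B)*Y + (23/5 - 1/5) = 11*B*Y + 22/5 = 22/5 + 11*B*Y)
1/Q(1/(-22), p(w(-4*0))) = 1/(22/5 + 11*9/(-22)) = 1/(22/5 + 11*(-1/22)*9) = 1/(22/5 - 9/2) = 1/(-1/10) = -10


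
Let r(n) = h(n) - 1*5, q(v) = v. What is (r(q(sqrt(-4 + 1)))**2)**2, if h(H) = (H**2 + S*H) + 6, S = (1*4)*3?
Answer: 176272 + 41088*I*sqrt(3) ≈ 1.7627e+5 + 71167.0*I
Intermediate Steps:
S = 12 (S = 4*3 = 12)
h(H) = 6 + H**2 + 12*H (h(H) = (H**2 + 12*H) + 6 = 6 + H**2 + 12*H)
r(n) = 1 + n**2 + 12*n (r(n) = (6 + n**2 + 12*n) - 1*5 = (6 + n**2 + 12*n) - 5 = 1 + n**2 + 12*n)
(r(q(sqrt(-4 + 1)))**2)**2 = ((1 + (sqrt(-4 + 1))**2 + 12*sqrt(-4 + 1))**2)**2 = ((1 + (sqrt(-3))**2 + 12*sqrt(-3))**2)**2 = ((1 + (I*sqrt(3))**2 + 12*(I*sqrt(3)))**2)**2 = ((1 - 3 + 12*I*sqrt(3))**2)**2 = ((-2 + 12*I*sqrt(3))**2)**2 = (-2 + 12*I*sqrt(3))**4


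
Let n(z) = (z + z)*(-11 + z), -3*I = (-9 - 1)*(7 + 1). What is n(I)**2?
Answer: 56550400/81 ≈ 6.9815e+5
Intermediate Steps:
I = 80/3 (I = -(-9 - 1)*(7 + 1)/3 = -(-10)*8/3 = -1/3*(-80) = 80/3 ≈ 26.667)
n(z) = 2*z*(-11 + z) (n(z) = (2*z)*(-11 + z) = 2*z*(-11 + z))
n(I)**2 = (2*(80/3)*(-11 + 80/3))**2 = (2*(80/3)*(47/3))**2 = (7520/9)**2 = 56550400/81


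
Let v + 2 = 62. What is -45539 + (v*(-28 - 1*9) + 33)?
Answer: -47726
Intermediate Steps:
v = 60 (v = -2 + 62 = 60)
-45539 + (v*(-28 - 1*9) + 33) = -45539 + (60*(-28 - 1*9) + 33) = -45539 + (60*(-28 - 9) + 33) = -45539 + (60*(-37) + 33) = -45539 + (-2220 + 33) = -45539 - 2187 = -47726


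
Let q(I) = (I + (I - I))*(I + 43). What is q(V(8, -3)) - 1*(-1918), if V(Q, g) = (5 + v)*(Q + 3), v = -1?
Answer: 5746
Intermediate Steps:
V(Q, g) = 12 + 4*Q (V(Q, g) = (5 - 1)*(Q + 3) = 4*(3 + Q) = 12 + 4*Q)
q(I) = I*(43 + I) (q(I) = (I + 0)*(43 + I) = I*(43 + I))
q(V(8, -3)) - 1*(-1918) = (12 + 4*8)*(43 + (12 + 4*8)) - 1*(-1918) = (12 + 32)*(43 + (12 + 32)) + 1918 = 44*(43 + 44) + 1918 = 44*87 + 1918 = 3828 + 1918 = 5746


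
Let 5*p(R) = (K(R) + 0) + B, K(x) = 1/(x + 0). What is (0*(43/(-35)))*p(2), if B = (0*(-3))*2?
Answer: 0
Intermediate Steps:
K(x) = 1/x
B = 0 (B = 0*2 = 0)
p(R) = 1/(5*R) (p(R) = ((1/R + 0) + 0)/5 = (1/R + 0)/5 = 1/(5*R))
(0*(43/(-35)))*p(2) = (0*(43/(-35)))*((⅕)/2) = (0*(43*(-1/35)))*((⅕)*(½)) = (0*(-43/35))*(⅒) = 0*(⅒) = 0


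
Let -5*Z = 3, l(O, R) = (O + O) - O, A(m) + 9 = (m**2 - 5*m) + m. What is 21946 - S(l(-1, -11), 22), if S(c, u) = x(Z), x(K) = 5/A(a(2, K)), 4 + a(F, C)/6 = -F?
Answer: 31404721/1431 ≈ 21946.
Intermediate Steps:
a(F, C) = -24 - 6*F (a(F, C) = -24 + 6*(-F) = -24 - 6*F)
A(m) = -9 + m**2 - 4*m (A(m) = -9 + ((m**2 - 5*m) + m) = -9 + (m**2 - 4*m) = -9 + m**2 - 4*m)
l(O, R) = O (l(O, R) = 2*O - O = O)
Z = -3/5 (Z = -1/5*3 = -3/5 ≈ -0.60000)
x(K) = 5/1431 (x(K) = 5/(-9 + (-24 - 6*2)**2 - 4*(-24 - 6*2)) = 5/(-9 + (-24 - 12)**2 - 4*(-24 - 12)) = 5/(-9 + (-36)**2 - 4*(-36)) = 5/(-9 + 1296 + 144) = 5/1431)
S(c, u) = 5/1431
21946 - S(l(-1, -11), 22) = 21946 - 1*5/1431 = 21946 - 5/1431 = 31404721/1431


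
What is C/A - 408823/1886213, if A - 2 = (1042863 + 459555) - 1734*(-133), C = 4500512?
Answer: 3890208405745/1634443174973 ≈ 2.3801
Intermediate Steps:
A = 1733042 (A = 2 + ((1042863 + 459555) - 1734*(-133)) = 2 + (1502418 + 230622) = 2 + 1733040 = 1733042)
C/A - 408823/1886213 = 4500512/1733042 - 408823/1886213 = 4500512*(1/1733042) - 408823*1/1886213 = 2250256/866521 - 408823/1886213 = 3890208405745/1634443174973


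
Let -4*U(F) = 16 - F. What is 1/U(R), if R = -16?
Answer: -⅛ ≈ -0.12500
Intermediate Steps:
U(F) = -4 + F/4 (U(F) = -(16 - F)/4 = -4 + F/4)
1/U(R) = 1/(-4 + (¼)*(-16)) = 1/(-4 - 4) = 1/(-8) = -⅛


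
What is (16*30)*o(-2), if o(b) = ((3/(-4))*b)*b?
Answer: -1440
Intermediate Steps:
o(b) = -3*b**2/4 (o(b) = ((3*(-1/4))*b)*b = (-3*b/4)*b = -3*b**2/4)
(16*30)*o(-2) = (16*30)*(-3/4*(-2)**2) = 480*(-3/4*4) = 480*(-3) = -1440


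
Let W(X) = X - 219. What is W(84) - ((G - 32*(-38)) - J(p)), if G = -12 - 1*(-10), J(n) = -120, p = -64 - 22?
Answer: -1469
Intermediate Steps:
W(X) = -219 + X
p = -86
G = -2 (G = -12 + 10 = -2)
W(84) - ((G - 32*(-38)) - J(p)) = (-219 + 84) - ((-2 - 32*(-38)) - 1*(-120)) = -135 - ((-2 + 1216) + 120) = -135 - (1214 + 120) = -135 - 1*1334 = -135 - 1334 = -1469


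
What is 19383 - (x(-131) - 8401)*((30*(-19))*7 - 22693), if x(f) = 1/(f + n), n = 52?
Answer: -17707442183/79 ≈ -2.2414e+8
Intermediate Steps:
x(f) = 1/(52 + f) (x(f) = 1/(f + 52) = 1/(52 + f))
19383 - (x(-131) - 8401)*((30*(-19))*7 - 22693) = 19383 - (1/(52 - 131) - 8401)*((30*(-19))*7 - 22693) = 19383 - (1/(-79) - 8401)*(-570*7 - 22693) = 19383 - (-1/79 - 8401)*(-3990 - 22693) = 19383 - (-663680)*(-26683)/79 = 19383 - 1*17708973440/79 = 19383 - 17708973440/79 = -17707442183/79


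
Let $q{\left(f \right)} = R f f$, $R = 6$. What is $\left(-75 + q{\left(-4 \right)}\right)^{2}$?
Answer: $441$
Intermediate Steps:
$q{\left(f \right)} = 6 f^{2}$ ($q{\left(f \right)} = 6 f f = 6 f^{2}$)
$\left(-75 + q{\left(-4 \right)}\right)^{2} = \left(-75 + 6 \left(-4\right)^{2}\right)^{2} = \left(-75 + 6 \cdot 16\right)^{2} = \left(-75 + 96\right)^{2} = 21^{2} = 441$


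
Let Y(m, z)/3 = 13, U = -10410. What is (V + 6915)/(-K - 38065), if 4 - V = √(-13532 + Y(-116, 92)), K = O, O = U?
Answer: -6919/27655 + I*√13493/27655 ≈ -0.25019 + 0.0042003*I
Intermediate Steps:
O = -10410
K = -10410
Y(m, z) = 39 (Y(m, z) = 3*13 = 39)
V = 4 - I*√13493 (V = 4 - √(-13532 + 39) = 4 - √(-13493) = 4 - I*√13493 ≈ 4.0 - 116.16*I)
(V + 6915)/(-K - 38065) = ((4 - I*√13493) + 6915)/(-1*(-10410) - 38065) = (6919 - I*√13493)/(10410 - 38065) = (6919 - I*√13493)/(-27655) = (6919 - I*√13493)*(-1/27655) = -6919/27655 + I*√13493/27655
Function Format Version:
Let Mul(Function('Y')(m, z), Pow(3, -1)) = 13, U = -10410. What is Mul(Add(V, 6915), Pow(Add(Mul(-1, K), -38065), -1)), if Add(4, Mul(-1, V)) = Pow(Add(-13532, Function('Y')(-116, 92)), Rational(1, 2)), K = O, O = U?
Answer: Add(Rational(-6919, 27655), Mul(Rational(1, 27655), I, Pow(13493, Rational(1, 2)))) ≈ Add(-0.25019, Mul(0.0042003, I))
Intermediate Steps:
O = -10410
K = -10410
Function('Y')(m, z) = 39 (Function('Y')(m, z) = Mul(3, 13) = 39)
V = Add(4, Mul(-1, I, Pow(13493, Rational(1, 2)))) (V = Add(4, Mul(-1, Pow(Add(-13532, 39), Rational(1, 2)))) = Add(4, Mul(-1, Pow(-13493, Rational(1, 2)))) = Add(4, Mul(-1, Mul(I, Pow(13493, Rational(1, 2))))) = Add(4, Mul(-1, I, Pow(13493, Rational(1, 2)))) ≈ Add(4.0000, Mul(-116.16, I)))
Mul(Add(V, 6915), Pow(Add(Mul(-1, K), -38065), -1)) = Mul(Add(Add(4, Mul(-1, I, Pow(13493, Rational(1, 2)))), 6915), Pow(Add(Mul(-1, -10410), -38065), -1)) = Mul(Add(6919, Mul(-1, I, Pow(13493, Rational(1, 2)))), Pow(Add(10410, -38065), -1)) = Mul(Add(6919, Mul(-1, I, Pow(13493, Rational(1, 2)))), Pow(-27655, -1)) = Mul(Add(6919, Mul(-1, I, Pow(13493, Rational(1, 2)))), Rational(-1, 27655)) = Add(Rational(-6919, 27655), Mul(Rational(1, 27655), I, Pow(13493, Rational(1, 2))))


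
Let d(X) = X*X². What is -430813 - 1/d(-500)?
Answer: -53851624999999/125000000 ≈ -4.3081e+5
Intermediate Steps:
d(X) = X³
-430813 - 1/d(-500) = -430813 - 1/((-500)³) = -430813 - 1/(-125000000) = -430813 - 1*(-1/125000000) = -430813 + 1/125000000 = -53851624999999/125000000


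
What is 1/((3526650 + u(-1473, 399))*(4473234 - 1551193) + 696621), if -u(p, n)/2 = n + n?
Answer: 1/10300353011835 ≈ 9.7084e-14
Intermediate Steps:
u(p, n) = -4*n (u(p, n) = -2*(n + n) = -4*n)
1/((3526650 + u(-1473, 399))*(4473234 - 1551193) + 696621) = 1/((3526650 - 4*399)*(4473234 - 1551193) + 696621) = 1/((3526650 - 1596)*2922041 + 696621) = 1/(3525054*2922041 + 696621) = 1/(10300352315214 + 696621) = 1/10300353011835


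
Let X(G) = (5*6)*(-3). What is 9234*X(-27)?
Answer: -831060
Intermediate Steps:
X(G) = -90 (X(G) = 30*(-3) = -90)
9234*X(-27) = 9234*(-90) = -831060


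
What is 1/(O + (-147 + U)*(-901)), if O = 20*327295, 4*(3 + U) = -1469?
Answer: 4/28047769 ≈ 1.4261e-7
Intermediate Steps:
U = -1481/4 (U = -3 + (¼)*(-1469) = -3 - 1469/4 = -1481/4 ≈ -370.25)
O = 6545900
1/(O + (-147 + U)*(-901)) = 1/(6545900 + (-147 - 1481/4)*(-901)) = 1/(6545900 - 2069/4*(-901)) = 1/(6545900 + 1864169/4) = 1/(28047769/4) = 4/28047769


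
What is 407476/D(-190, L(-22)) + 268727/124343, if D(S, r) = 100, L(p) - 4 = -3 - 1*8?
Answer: 12673415242/3108575 ≈ 4076.9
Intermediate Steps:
L(p) = -7 (L(p) = 4 + (-3 - 1*8) = 4 + (-3 - 8) = 4 - 11 = -7)
407476/D(-190, L(-22)) + 268727/124343 = 407476/100 + 268727/124343 = 407476*(1/100) + 268727*(1/124343) = 101869/25 + 268727/124343 = 12673415242/3108575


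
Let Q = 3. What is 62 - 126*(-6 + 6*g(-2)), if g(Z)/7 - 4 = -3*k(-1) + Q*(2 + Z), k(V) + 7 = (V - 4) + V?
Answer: -226738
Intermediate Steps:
k(V) = -11 + 2*V (k(V) = -7 + ((V - 4) + V) = -7 + ((-4 + V) + V) = -7 + (-4 + 2*V) = -11 + 2*V)
g(Z) = 343 + 21*Z (g(Z) = 28 + 7*(-3*(-11 + 2*(-1)) + 3*(2 + Z)) = 28 + 7*(-3*(-11 - 2) + (6 + 3*Z)) = 28 + 7*(-3*(-13) + (6 + 3*Z)) = 28 + 7*(39 + (6 + 3*Z)) = 28 + 7*(45 + 3*Z) = 28 + (315 + 21*Z) = 343 + 21*Z)
62 - 126*(-6 + 6*g(-2)) = 62 - 126*(-6 + 6*(343 + 21*(-2))) = 62 - 126*(-6 + 6*(343 - 42)) = 62 - 126*(-6 + 6*301) = 62 - 126*(-6 + 1806) = 62 - 126*1800 = 62 - 226800 = -226738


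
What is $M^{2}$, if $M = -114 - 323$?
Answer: $190969$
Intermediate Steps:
$M = -437$ ($M = -114 - 323 = -437$)
$M^{2} = \left(-437\right)^{2} = 190969$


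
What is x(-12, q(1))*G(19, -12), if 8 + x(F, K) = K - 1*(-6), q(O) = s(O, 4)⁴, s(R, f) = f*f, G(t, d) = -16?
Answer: -1048544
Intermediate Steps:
s(R, f) = f²
q(O) = 65536 (q(O) = (4²)⁴ = 16⁴ = 65536)
x(F, K) = -2 + K (x(F, K) = -8 + (K - 1*(-6)) = -8 + (K + 6) = -8 + (6 + K) = -2 + K)
x(-12, q(1))*G(19, -12) = (-2 + 65536)*(-16) = 65534*(-16) = -1048544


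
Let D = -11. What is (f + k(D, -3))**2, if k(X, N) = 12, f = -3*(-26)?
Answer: 8100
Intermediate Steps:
f = 78
(f + k(D, -3))**2 = (78 + 12)**2 = 90**2 = 8100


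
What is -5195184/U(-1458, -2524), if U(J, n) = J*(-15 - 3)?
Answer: -432932/2187 ≈ -197.96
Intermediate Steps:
U(J, n) = -18*J (U(J, n) = J*(-18) = -18*J)
-5195184/U(-1458, -2524) = -5195184/((-18*(-1458))) = -5195184/26244 = -5195184*1/26244 = -432932/2187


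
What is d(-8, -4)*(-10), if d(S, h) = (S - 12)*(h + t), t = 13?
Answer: 1800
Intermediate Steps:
d(S, h) = (-12 + S)*(13 + h) (d(S, h) = (S - 12)*(h + 13) = (-12 + S)*(13 + h))
d(-8, -4)*(-10) = (-156 - 12*(-4) + 13*(-8) - 8*(-4))*(-10) = (-156 + 48 - 104 + 32)*(-10) = -180*(-10) = 1800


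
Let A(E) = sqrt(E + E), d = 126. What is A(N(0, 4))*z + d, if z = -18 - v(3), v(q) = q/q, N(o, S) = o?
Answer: 126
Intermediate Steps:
v(q) = 1
A(E) = sqrt(2)*sqrt(E) (A(E) = sqrt(2*E) = sqrt(2)*sqrt(E))
z = -19 (z = -18 - 1*1 = -18 - 1 = -19)
A(N(0, 4))*z + d = (sqrt(2)*sqrt(0))*(-19) + 126 = (sqrt(2)*0)*(-19) + 126 = 0*(-19) + 126 = 0 + 126 = 126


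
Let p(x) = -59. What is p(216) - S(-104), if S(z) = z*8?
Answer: 773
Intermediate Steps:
S(z) = 8*z
p(216) - S(-104) = -59 - 8*(-104) = -59 - 1*(-832) = -59 + 832 = 773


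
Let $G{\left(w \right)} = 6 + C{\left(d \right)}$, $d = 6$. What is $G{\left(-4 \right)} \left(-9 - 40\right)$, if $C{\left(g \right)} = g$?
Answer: $-588$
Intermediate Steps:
$G{\left(w \right)} = 12$ ($G{\left(w \right)} = 6 + 6 = 12$)
$G{\left(-4 \right)} \left(-9 - 40\right) = 12 \left(-9 - 40\right) = 12 \left(-49\right) = -588$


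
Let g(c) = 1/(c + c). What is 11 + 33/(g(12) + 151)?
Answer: 40667/3625 ≈ 11.218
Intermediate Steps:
g(c) = 1/(2*c)
11 + 33/(g(12) + 151) = 11 + 33/((½)/12 + 151) = 11 + 33/((½)*(1/12) + 151) = 11 + 33/(1/24 + 151) = 11 + 33/(3625/24) = 11 + (24/3625)*33 = 11 + 792/3625 = 40667/3625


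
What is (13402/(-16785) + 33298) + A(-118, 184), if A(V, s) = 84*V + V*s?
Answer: 28084688/16785 ≈ 1673.2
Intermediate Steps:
(13402/(-16785) + 33298) + A(-118, 184) = (13402/(-16785) + 33298) - 118*(84 + 184) = (13402*(-1/16785) + 33298) - 118*268 = (-13402/16785 + 33298) - 31624 = 558893528/16785 - 31624 = 28084688/16785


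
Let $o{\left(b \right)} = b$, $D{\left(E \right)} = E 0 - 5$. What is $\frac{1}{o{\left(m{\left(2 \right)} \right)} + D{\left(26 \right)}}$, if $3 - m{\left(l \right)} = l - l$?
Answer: $- \frac{1}{2} \approx -0.5$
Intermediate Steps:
$m{\left(l \right)} = 3$ ($m{\left(l \right)} = 3 - \left(l - l\right) = 3 - 0 = 3 + 0 = 3$)
$D{\left(E \right)} = -5$ ($D{\left(E \right)} = 0 - 5 = -5$)
$\frac{1}{o{\left(m{\left(2 \right)} \right)} + D{\left(26 \right)}} = \frac{1}{3 - 5} = \frac{1}{-2} = - \frac{1}{2}$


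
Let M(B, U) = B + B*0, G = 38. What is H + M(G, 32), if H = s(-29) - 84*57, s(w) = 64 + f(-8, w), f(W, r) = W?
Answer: -4694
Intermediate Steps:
s(w) = 56 (s(w) = 64 - 8 = 56)
M(B, U) = B (M(B, U) = B + 0 = B)
H = -4732 (H = 56 - 84*57 = 56 - 1*4788 = 56 - 4788 = -4732)
H + M(G, 32) = -4732 + 38 = -4694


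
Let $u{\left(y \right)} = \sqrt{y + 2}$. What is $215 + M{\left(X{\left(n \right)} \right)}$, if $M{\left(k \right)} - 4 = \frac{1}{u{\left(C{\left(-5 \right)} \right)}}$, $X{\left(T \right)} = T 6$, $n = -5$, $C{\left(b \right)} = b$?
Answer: $219 - \frac{i \sqrt{3}}{3} \approx 219.0 - 0.57735 i$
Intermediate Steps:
$u{\left(y \right)} = \sqrt{2 + y}$
$X{\left(T \right)} = 6 T$
$M{\left(k \right)} = 4 - \frac{i \sqrt{3}}{3}$ ($M{\left(k \right)} = 4 + \frac{1}{\sqrt{2 - 5}} = 4 + \frac{1}{\sqrt{-3}} = 4 + \frac{1}{i \sqrt{3}} = 4 - \frac{i \sqrt{3}}{3}$)
$215 + M{\left(X{\left(n \right)} \right)} = 215 + \left(4 - \frac{i \sqrt{3}}{3}\right) = 219 - \frac{i \sqrt{3}}{3}$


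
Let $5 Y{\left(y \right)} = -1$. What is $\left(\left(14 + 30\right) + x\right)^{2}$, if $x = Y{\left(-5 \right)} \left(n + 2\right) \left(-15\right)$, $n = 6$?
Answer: $4624$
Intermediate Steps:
$Y{\left(y \right)} = - \frac{1}{5}$ ($Y{\left(y \right)} = \frac{1}{5} \left(-1\right) = - \frac{1}{5}$)
$x = 24$ ($x = - \frac{6 + 2}{5} \left(-15\right) = \left(- \frac{1}{5}\right) 8 \left(-15\right) = \left(- \frac{8}{5}\right) \left(-15\right) = 24$)
$\left(\left(14 + 30\right) + x\right)^{2} = \left(\left(14 + 30\right) + 24\right)^{2} = \left(44 + 24\right)^{2} = 68^{2} = 4624$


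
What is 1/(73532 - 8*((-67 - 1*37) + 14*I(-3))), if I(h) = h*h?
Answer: 1/73356 ≈ 1.3632e-5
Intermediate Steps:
I(h) = h²
1/(73532 - 8*((-67 - 1*37) + 14*I(-3))) = 1/(73532 - 8*((-67 - 1*37) + 14*(-3)²)) = 1/(73532 - 8*((-67 - 37) + 14*9)) = 1/(73532 - 8*(-104 + 126)) = 1/(73532 - 8*22) = 1/(73532 - 176) = 1/73356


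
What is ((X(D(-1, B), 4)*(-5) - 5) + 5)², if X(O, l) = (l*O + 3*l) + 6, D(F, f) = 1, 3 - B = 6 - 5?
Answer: 12100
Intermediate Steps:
B = 2 (B = 3 - (6 - 5) = 3 - 1*1 = 3 - 1 = 2)
X(O, l) = 6 + 3*l + O*l (X(O, l) = (O*l + 3*l) + 6 = (3*l + O*l) + 6 = 6 + 3*l + O*l)
((X(D(-1, B), 4)*(-5) - 5) + 5)² = (((6 + 3*4 + 1*4)*(-5) - 5) + 5)² = (((6 + 12 + 4)*(-5) - 5) + 5)² = ((22*(-5) - 5) + 5)² = ((-110 - 5) + 5)² = (-115 + 5)² = (-110)² = 12100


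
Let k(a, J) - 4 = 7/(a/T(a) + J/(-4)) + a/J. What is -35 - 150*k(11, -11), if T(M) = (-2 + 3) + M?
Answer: -8485/11 ≈ -771.36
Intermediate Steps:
T(M) = 1 + M
k(a, J) = 4 + 7/(-J/4 + a/(1 + a)) + a/J (k(a, J) = 4 + (7/(a/(1 + a) + J/(-4)) + a/J) = 4 + (7/(a/(1 + a) + J*(-¼)) + a/J) = 4 + (7/(a/(1 + a) - J/4) + a/J) = 4 + (7/(-J/4 + a/(1 + a)) + a/J) = 4 + 7/(-J/4 + a/(1 + a)) + a/J)
-35 - 150*k(11, -11) = -35 - 150*(-28*(-11) - 4*11² + 4*(-11)² - 11*11² - 43*(-11)*11 + 4*11*(-11)²)/((-11)*(-11 - 4*11 - 11*11)) = -35 - (-150)*(308 - 4*121 + 4*121 - 11*121 + 5203 + 4*11*121)/(11*(-11 - 44 - 121)) = -35 - (-150)*(308 - 484 + 484 - 1331 + 5203 + 5324)/(11*(-176)) = -35 - (-150)*(-1)*9504/(11*176) = -35 - 150*54/11 = -35 - 8100/11 = -8485/11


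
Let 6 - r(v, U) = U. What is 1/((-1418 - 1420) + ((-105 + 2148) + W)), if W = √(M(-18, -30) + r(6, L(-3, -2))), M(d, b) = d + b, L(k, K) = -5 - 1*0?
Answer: -795/632062 - I*√37/632062 ≈ -0.0012578 - 9.6237e-6*I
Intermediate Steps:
L(k, K) = -5 (L(k, K) = -5 + 0 = -5)
r(v, U) = 6 - U
M(d, b) = b + d
W = I*√37 (W = √((-30 - 18) + (6 - 1*(-5))) = √(-48 + (6 + 5)) = √(-48 + 11) = √(-37) = I*√37 ≈ 6.0828*I)
1/((-1418 - 1420) + ((-105 + 2148) + W)) = 1/((-1418 - 1420) + ((-105 + 2148) + I*√37)) = 1/(-2838 + (2043 + I*√37)) = 1/(-795 + I*√37)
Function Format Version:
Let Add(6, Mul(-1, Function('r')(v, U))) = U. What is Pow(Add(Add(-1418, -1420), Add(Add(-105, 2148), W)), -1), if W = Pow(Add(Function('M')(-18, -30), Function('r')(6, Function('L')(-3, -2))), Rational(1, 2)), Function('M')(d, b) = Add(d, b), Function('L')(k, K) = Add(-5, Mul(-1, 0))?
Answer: Add(Rational(-795, 632062), Mul(Rational(-1, 632062), I, Pow(37, Rational(1, 2)))) ≈ Add(-0.0012578, Mul(-9.6237e-6, I))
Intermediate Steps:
Function('L')(k, K) = -5 (Function('L')(k, K) = Add(-5, 0) = -5)
Function('r')(v, U) = Add(6, Mul(-1, U))
Function('M')(d, b) = Add(b, d)
W = Mul(I, Pow(37, Rational(1, 2))) (W = Pow(Add(Add(-30, -18), Add(6, Mul(-1, -5))), Rational(1, 2)) = Pow(Add(-48, Add(6, 5)), Rational(1, 2)) = Pow(Add(-48, 11), Rational(1, 2)) = Pow(-37, Rational(1, 2)) = Mul(I, Pow(37, Rational(1, 2))) ≈ Mul(6.0828, I))
Pow(Add(Add(-1418, -1420), Add(Add(-105, 2148), W)), -1) = Pow(Add(Add(-1418, -1420), Add(Add(-105, 2148), Mul(I, Pow(37, Rational(1, 2))))), -1) = Pow(Add(-2838, Add(2043, Mul(I, Pow(37, Rational(1, 2))))), -1) = Pow(Add(-795, Mul(I, Pow(37, Rational(1, 2)))), -1)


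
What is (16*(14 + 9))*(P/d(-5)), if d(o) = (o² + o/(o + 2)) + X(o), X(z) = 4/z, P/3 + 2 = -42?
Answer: -182160/97 ≈ -1877.9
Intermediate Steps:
P = -132 (P = -6 + 3*(-42) = -6 - 126 = -132)
d(o) = o² + 4/o + o/(2 + o) (d(o) = (o² + o/(o + 2)) + 4/o = (o² + o/(2 + o)) + 4/o = o² + 4/o + o/(2 + o))
(16*(14 + 9))*(P/d(-5)) = (16*(14 + 9))*(-132*(-5*(2 - 5)/(8 - 5*(4 - 5 + (-5)³ + 2*(-5)²)))) = (16*23)*(-132*15/(8 - 5*(4 - 5 - 125 + 2*25))) = 368*(-132*15/(8 - 5*(4 - 5 - 125 + 50))) = 368*(-132*15/(8 - 5*(-76))) = 368*(-132*15/(8 + 380)) = 368*(-132/((-⅕*(-⅓)*388))) = 368*(-132/388/15) = 368*(-132*15/388) = 368*(-495/97) = -182160/97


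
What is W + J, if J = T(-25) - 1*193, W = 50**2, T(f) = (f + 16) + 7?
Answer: 2305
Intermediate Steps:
T(f) = 23 + f (T(f) = (16 + f) + 7 = 23 + f)
W = 2500
J = -195 (J = (23 - 25) - 1*193 = -2 - 193 = -195)
W + J = 2500 - 195 = 2305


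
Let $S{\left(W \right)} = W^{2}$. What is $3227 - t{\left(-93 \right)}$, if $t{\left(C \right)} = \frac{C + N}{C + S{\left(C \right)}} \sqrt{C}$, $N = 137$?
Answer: $3227 - \frac{11 i \sqrt{93}}{2139} \approx 3227.0 - 0.049593 i$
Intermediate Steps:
$t{\left(C \right)} = \frac{\sqrt{C} \left(137 + C\right)}{C + C^{2}}$ ($t{\left(C \right)} = \frac{C + 137}{C + C^{2}} \sqrt{C} = \frac{137 + C}{C + C^{2}} \sqrt{C} = \frac{\sqrt{C} \left(137 + C\right)}{C + C^{2}}$)
$3227 - t{\left(-93 \right)} = 3227 - \frac{137 - 93}{i \sqrt{93} \left(1 - 93\right)} = 3227 - - \frac{i \sqrt{93}}{93} \frac{1}{-92} \cdot 44 = 3227 - - \frac{i \sqrt{93}}{93} \left(- \frac{1}{92}\right) 44 = 3227 - \frac{11 i \sqrt{93}}{2139}$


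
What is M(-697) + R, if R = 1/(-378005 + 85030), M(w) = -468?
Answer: -137112301/292975 ≈ -468.00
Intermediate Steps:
R = -1/292975 (R = 1/(-292975) = -1/292975 ≈ -3.4133e-6)
M(-697) + R = -468 - 1/292975 = -137112301/292975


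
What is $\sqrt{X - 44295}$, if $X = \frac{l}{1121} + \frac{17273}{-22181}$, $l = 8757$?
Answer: $\frac{i \sqrt{27381624676535047711}}{24864901} \approx 210.45 i$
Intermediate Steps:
$X = \frac{174875984}{24864901}$ ($X = \frac{8757}{1121} + \frac{17273}{-22181} = 8757 \cdot \frac{1}{1121} + 17273 \left(- \frac{1}{22181}\right) = \frac{8757}{1121} - \frac{17273}{22181} = \frac{174875984}{24864901} \approx 7.033$)
$\sqrt{X - 44295} = \sqrt{\frac{174875984}{24864901} - 44295} = \sqrt{- \frac{1101215913811}{24864901}} = \frac{i \sqrt{27381624676535047711}}{24864901}$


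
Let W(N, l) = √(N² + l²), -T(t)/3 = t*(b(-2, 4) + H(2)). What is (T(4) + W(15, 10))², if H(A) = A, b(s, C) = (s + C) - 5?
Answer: 469 + 120*√13 ≈ 901.67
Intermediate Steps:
b(s, C) = -5 + C + s (b(s, C) = (C + s) - 5 = -5 + C + s)
T(t) = 3*t (T(t) = -3*t*((-5 + 4 - 2) + 2) = -3*t*(-3 + 2) = -3*t*(-1) = -(-3)*t = 3*t)
(T(4) + W(15, 10))² = (3*4 + √(15² + 10²))² = (12 + √(225 + 100))² = (12 + √325)² = (12 + 5*√13)²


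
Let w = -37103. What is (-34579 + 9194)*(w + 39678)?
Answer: -65366375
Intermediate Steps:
(-34579 + 9194)*(w + 39678) = (-34579 + 9194)*(-37103 + 39678) = -25385*2575 = -65366375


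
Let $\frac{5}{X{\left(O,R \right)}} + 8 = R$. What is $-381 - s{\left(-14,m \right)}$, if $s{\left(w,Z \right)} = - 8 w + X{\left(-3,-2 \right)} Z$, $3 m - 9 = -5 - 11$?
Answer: $- \frac{2965}{6} \approx -494.17$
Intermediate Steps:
$X{\left(O,R \right)} = \frac{5}{-8 + R}$
$m = - \frac{7}{3}$ ($m = 3 + \frac{-5 - 11}{3} = 3 + \frac{1}{3} \left(-16\right) = 3 - \frac{16}{3} = - \frac{7}{3} \approx -2.3333$)
$s{\left(w,Z \right)} = - 8 w - \frac{Z}{2}$ ($s{\left(w,Z \right)} = - 8 w + \frac{5}{-8 - 2} Z = - 8 w + \frac{5}{-10} Z = - 8 w + 5 \left(- \frac{1}{10}\right) Z = - 8 w - \frac{Z}{2}$)
$-381 - s{\left(-14,m \right)} = -381 - \left(\left(-8\right) \left(-14\right) - - \frac{7}{6}\right) = -381 - \left(112 + \frac{7}{6}\right) = -381 - \frac{679}{6} = - \frac{2965}{6}$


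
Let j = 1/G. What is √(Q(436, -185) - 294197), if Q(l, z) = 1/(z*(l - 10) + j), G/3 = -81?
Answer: 5*I*√4315920921459709058/19150831 ≈ 542.4*I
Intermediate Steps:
G = -243 (G = 3*(-81) = -243)
j = -1/243 (j = 1/(-243) = -1/243 ≈ -0.0041152)
Q(l, z) = 1/(-1/243 + z*(-10 + l)) (Q(l, z) = 1/(z*(l - 10) - 1/243) = 1/(z*(-10 + l) - 1/243) = 1/(-1/243 + z*(-10 + l)))
√(Q(436, -185) - 294197) = √(243/(-1 - 2430*(-185) + 243*436*(-185)) - 294197) = √(243/(-1 + 449550 - 19600380) - 294197) = √(243/(-19150831) - 294197) = √(243*(-1/19150831) - 294197) = √(-243/19150831 - 294197) = √(-5634117027950/19150831) = 5*I*√4315920921459709058/19150831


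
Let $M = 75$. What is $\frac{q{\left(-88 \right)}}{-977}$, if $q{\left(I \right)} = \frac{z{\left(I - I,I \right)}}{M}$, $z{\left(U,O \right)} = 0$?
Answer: $0$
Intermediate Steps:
$q{\left(I \right)} = 0$ ($q{\left(I \right)} = \frac{0}{75} = 0 \cdot \frac{1}{75} = 0$)
$\frac{q{\left(-88 \right)}}{-977} = \frac{0}{-977} = 0 \left(- \frac{1}{977}\right) = 0$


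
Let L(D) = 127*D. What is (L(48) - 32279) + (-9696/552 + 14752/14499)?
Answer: -8736946591/333477 ≈ -26200.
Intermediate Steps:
(L(48) - 32279) + (-9696/552 + 14752/14499) = (127*48 - 32279) + (-9696/552 + 14752/14499) = (6096 - 32279) + (-9696*1/552 + 14752*(1/14499)) = -26183 + (-404/23 + 14752/14499) = -26183 - 5518300/333477 = -8736946591/333477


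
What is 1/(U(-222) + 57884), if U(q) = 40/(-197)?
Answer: 197/11403108 ≈ 1.7276e-5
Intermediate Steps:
U(q) = -40/197 (U(q) = 40*(-1/197) = -40/197)
1/(U(-222) + 57884) = 1/(-40/197 + 57884) = 1/(11403108/197) = 197/11403108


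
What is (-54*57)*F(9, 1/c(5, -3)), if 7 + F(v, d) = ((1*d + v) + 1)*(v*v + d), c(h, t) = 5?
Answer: -63194418/25 ≈ -2.5278e+6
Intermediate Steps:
F(v, d) = -7 + (d + v²)*(1 + d + v) (F(v, d) = -7 + ((1*d + v) + 1)*(v*v + d) = -7 + ((d + v) + 1)*(v² + d) = -7 + (1 + d + v)*(d + v²) = -7 + (d + v²)*(1 + d + v))
(-54*57)*F(9, 1/c(5, -3)) = (-54*57)*(-7 + 1/5 + (1/5)² + 9² + 9³ + 9/5 + 9²/5) = -3078*(-7 + ⅕ + (⅕)² + 81 + 729 + (⅕)*9 + (⅕)*81) = -3078*(-7 + ⅕ + 1/25 + 81 + 729 + 9/5 + 81/5) = -3078*20531/25 = -63194418/25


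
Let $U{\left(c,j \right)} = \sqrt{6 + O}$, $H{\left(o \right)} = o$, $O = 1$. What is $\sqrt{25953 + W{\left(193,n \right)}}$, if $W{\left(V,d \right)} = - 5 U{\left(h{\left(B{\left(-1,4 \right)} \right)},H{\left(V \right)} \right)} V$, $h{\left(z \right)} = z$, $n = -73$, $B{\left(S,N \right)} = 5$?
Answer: $\sqrt{25953 - 965 \sqrt{7}} \approx 152.97$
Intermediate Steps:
$U{\left(c,j \right)} = \sqrt{7}$ ($U{\left(c,j \right)} = \sqrt{6 + 1} = \sqrt{7}$)
$W{\left(V,d \right)} = - 5 V \sqrt{7}$ ($W{\left(V,d \right)} = - 5 \sqrt{7} V = - 5 V \sqrt{7}$)
$\sqrt{25953 + W{\left(193,n \right)}} = \sqrt{25953 - 965 \sqrt{7}}$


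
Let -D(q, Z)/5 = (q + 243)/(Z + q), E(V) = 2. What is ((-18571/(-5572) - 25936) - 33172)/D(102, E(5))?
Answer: 244646038/68655 ≈ 3563.4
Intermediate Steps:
D(q, Z) = -5*(243 + q)/(Z + q) (D(q, Z) = -5*(q + 243)/(Z + q) = -5*(243 + q)/(Z + q))
((-18571/(-5572) - 25936) - 33172)/D(102, E(5)) = ((-18571/(-5572) - 25936) - 33172)/((5*(-243 - 1*102)/(2 + 102))) = ((-18571*(-1/5572) - 25936) - 33172)/((5*(-243 - 102)/104)) = ((2653/796 - 25936) - 33172)/((5*(1/104)*(-345))) = (-20642403/796 - 33172)/(-1725/104) = -47047315/796*(-104/1725) = 244646038/68655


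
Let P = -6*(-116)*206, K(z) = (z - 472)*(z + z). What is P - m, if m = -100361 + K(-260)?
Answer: -136903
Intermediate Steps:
K(z) = 2*z*(-472 + z) (K(z) = (-472 + z)*(2*z) = 2*z*(-472 + z))
m = 280279 (m = -100361 + 2*(-260)*(-472 - 260) = -100361 + 2*(-260)*(-732) = -100361 + 380640 = 280279)
P = 143376 (P = 696*206 = 143376)
P - m = 143376 - 1*280279 = 143376 - 280279 = -136903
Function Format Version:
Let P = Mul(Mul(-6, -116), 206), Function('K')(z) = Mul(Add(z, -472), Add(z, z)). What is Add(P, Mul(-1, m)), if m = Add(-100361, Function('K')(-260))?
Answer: -136903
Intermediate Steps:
Function('K')(z) = Mul(2, z, Add(-472, z)) (Function('K')(z) = Mul(Add(-472, z), Mul(2, z)) = Mul(2, z, Add(-472, z)))
m = 280279 (m = Add(-100361, Mul(2, -260, Add(-472, -260))) = Add(-100361, Mul(2, -260, -732)) = Add(-100361, 380640) = 280279)
P = 143376 (P = Mul(696, 206) = 143376)
Add(P, Mul(-1, m)) = Add(143376, Mul(-1, 280279)) = Add(143376, -280279) = -136903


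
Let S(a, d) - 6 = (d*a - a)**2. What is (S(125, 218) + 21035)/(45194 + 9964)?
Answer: 4228659/317 ≈ 13340.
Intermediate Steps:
S(a, d) = 6 + (-a + a*d)**2 (S(a, d) = 6 + (d*a - a)**2 = 6 + (a*d - a)**2 = 6 + (-a + a*d)**2)
(S(125, 218) + 21035)/(45194 + 9964) = ((6 + 125**2*(-1 + 218)**2) + 21035)/(45194 + 9964) = ((6 + 15625*217**2) + 21035)/55158 = ((6 + 15625*47089) + 21035)*(1/55158) = ((6 + 735765625) + 21035)*(1/55158) = (735765631 + 21035)*(1/55158) = 735786666*(1/55158) = 4228659/317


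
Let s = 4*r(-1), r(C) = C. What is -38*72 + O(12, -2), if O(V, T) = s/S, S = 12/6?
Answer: -2738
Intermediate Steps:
S = 2 (S = 12*(⅙) = 2)
s = -4 (s = 4*(-1) = -4)
O(V, T) = -2 (O(V, T) = -4/2 = -4*½ = -2)
-38*72 + O(12, -2) = -38*72 - 2 = -2736 - 2 = -2738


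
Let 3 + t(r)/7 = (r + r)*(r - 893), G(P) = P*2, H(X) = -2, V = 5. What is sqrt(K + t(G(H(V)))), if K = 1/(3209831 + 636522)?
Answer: 2*sqrt(3790016301325637)/549479 ≈ 224.08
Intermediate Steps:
G(P) = 2*P
t(r) = -21 + 14*r*(-893 + r) (t(r) = -21 + 7*((r + r)*(r - 893)) = -21 + 7*((2*r)*(-893 + r)) = -21 + 7*(2*r*(-893 + r)) = -21 + 14*r*(-893 + r))
K = 1/3846353 ≈ 2.5999e-7
sqrt(K + t(G(H(V)))) = sqrt(1/3846353 + (-21 - 25004*(-2) + 14*(2*(-2))**2)) = sqrt(1/3846353 + (-21 - 12502*(-4) + 14*(-4)**2)) = sqrt(1/3846353 + (-21 + 50008 + 14*16)) = sqrt(1/3846353 + (-21 + 50008 + 224)) = sqrt(1/3846353 + 50211) = sqrt(193129230484/3846353) = 2*sqrt(3790016301325637)/549479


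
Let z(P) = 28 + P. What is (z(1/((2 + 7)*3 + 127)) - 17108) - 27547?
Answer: -6872557/154 ≈ -44627.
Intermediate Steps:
(z(1/((2 + 7)*3 + 127)) - 17108) - 27547 = ((28 + 1/((2 + 7)*3 + 127)) - 17108) - 27547 = ((28 + 1/(9*3 + 127)) - 17108) - 27547 = ((28 + 1/(27 + 127)) - 17108) - 27547 = ((28 + 1/154) - 17108) - 27547 = (4313/154 - 17108) - 27547 = -2630319/154 - 27547 = -6872557/154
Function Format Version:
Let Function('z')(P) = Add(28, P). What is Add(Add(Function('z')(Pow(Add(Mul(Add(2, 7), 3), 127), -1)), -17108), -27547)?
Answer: Rational(-6872557, 154) ≈ -44627.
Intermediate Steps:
Add(Add(Function('z')(Pow(Add(Mul(Add(2, 7), 3), 127), -1)), -17108), -27547) = Add(Add(Add(28, Pow(Add(Mul(Add(2, 7), 3), 127), -1)), -17108), -27547) = Add(Add(Add(28, Pow(Add(Mul(9, 3), 127), -1)), -17108), -27547) = Add(Add(Add(28, Pow(Add(27, 127), -1)), -17108), -27547) = Add(Add(Add(28, Pow(154, -1)), -17108), -27547) = Add(Add(Add(28, Rational(1, 154)), -17108), -27547) = Add(Add(Rational(4313, 154), -17108), -27547) = Add(Rational(-2630319, 154), -27547) = Rational(-6872557, 154)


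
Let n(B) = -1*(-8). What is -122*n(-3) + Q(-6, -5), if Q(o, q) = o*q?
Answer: -946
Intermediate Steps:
n(B) = 8
-122*n(-3) + Q(-6, -5) = -122*8 - 6*(-5) = -976 + 30 = -946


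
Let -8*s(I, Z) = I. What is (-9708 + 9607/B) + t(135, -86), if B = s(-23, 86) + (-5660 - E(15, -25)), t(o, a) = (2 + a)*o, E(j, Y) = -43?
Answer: -945405680/44913 ≈ -21050.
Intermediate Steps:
s(I, Z) = -I/8
t(o, a) = o*(2 + a)
B = -44913/8 (B = -⅛*(-23) + (-5660 - 1*(-43)) = 23/8 + (-5660 + 43) = 23/8 - 5617 = -44913/8 ≈ -5614.1)
(-9708 + 9607/B) + t(135, -86) = (-9708 + 9607/(-44913/8)) + 135*(2 - 86) = (-9708 + 9607*(-8/44913)) + 135*(-84) = (-9708 - 76856/44913) - 11340 = -436092260/44913 - 11340 = -945405680/44913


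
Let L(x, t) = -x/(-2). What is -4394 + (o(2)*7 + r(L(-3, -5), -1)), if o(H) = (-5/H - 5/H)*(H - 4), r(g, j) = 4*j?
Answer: -4328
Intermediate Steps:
L(x, t) = x/2 (L(x, t) = -x*(-1)/2 = -(-1)*x/2 = x/2)
o(H) = -10*(-4 + H)/H (o(H) = (-10/H)*(-4 + H) = -10*(-4 + H)/H)
-4394 + (o(2)*7 + r(L(-3, -5), -1)) = -4394 + ((-10 + 40/2)*7 + 4*(-1)) = -4394 + ((-10 + 40*(½))*7 - 4) = -4394 + ((-10 + 20)*7 - 4) = -4394 + (10*7 - 4) = -4394 + (70 - 4) = -4394 + 66 = -4328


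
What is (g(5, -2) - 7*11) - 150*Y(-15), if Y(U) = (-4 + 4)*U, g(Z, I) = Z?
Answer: -72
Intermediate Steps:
Y(U) = 0 (Y(U) = 0*U = 0)
(g(5, -2) - 7*11) - 150*Y(-15) = (5 - 7*11) - 150*0 = (5 - 77) + 0 = -72 + 0 = -72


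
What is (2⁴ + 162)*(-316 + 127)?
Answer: -33642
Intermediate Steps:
(2⁴ + 162)*(-316 + 127) = (16 + 162)*(-189) = 178*(-189) = -33642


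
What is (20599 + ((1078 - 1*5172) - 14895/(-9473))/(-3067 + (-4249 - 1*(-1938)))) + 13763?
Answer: 1750638140995/50945794 ≈ 34363.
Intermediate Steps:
(20599 + ((1078 - 1*5172) - 14895/(-9473))/(-3067 + (-4249 - 1*(-1938)))) + 13763 = (20599 + ((1078 - 5172) - 14895*(-1/9473))/(-3067 + (-4249 + 1938))) + 13763 = (20599 + (-4094 + 14895/9473)/(-3067 - 2311)) + 13763 = (20599 - 38767567/9473/(-5378)) + 13763 = (20599 - 38767567/9473*(-1/5378)) + 13763 = (20599 + 38767567/50945794) + 13763 = 1049471178173/50945794 + 13763 = 1750638140995/50945794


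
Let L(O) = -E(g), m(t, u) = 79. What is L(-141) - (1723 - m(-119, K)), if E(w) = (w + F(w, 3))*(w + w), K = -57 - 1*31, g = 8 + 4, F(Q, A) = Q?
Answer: -2220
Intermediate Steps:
g = 12
K = -88 (K = -57 - 31 = -88)
E(w) = 4*w² (E(w) = (w + w)*(w + w) = (2*w)*(2*w) = 4*w²)
L(O) = -576 (L(O) = -4*12² = -4*144 = -1*576 = -576)
L(-141) - (1723 - m(-119, K)) = -576 - (1723 - 1*79) = -576 - (1723 - 79) = -576 - 1*1644 = -576 - 1644 = -2220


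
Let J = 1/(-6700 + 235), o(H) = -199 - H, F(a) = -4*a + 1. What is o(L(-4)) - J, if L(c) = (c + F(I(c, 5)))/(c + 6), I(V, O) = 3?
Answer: -2476093/12930 ≈ -191.50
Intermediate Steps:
F(a) = 1 - 4*a
L(c) = (-11 + c)/(6 + c) (L(c) = (c + (1 - 4*3))/(c + 6) = (c + (1 - 12))/(6 + c) = (c - 11)/(6 + c) = (-11 + c)/(6 + c))
J = -1/6465 (J = 1/(-6465) = -1/6465 ≈ -0.00015468)
o(L(-4)) - J = (-199 - (-11 - 4)/(6 - 4)) - 1*(-1/6465) = (-199 - (-15)/2) + 1/6465 = (-199 - 1*(-15/2)) + 1/6465 = (-199 + 15/2) + 1/6465 = -383/2 + 1/6465 = -2476093/12930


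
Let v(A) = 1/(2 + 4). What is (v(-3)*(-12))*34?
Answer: -68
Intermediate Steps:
v(A) = 1/6
(v(-3)*(-12))*34 = ((1/6)*(-12))*34 = -2*34 = -68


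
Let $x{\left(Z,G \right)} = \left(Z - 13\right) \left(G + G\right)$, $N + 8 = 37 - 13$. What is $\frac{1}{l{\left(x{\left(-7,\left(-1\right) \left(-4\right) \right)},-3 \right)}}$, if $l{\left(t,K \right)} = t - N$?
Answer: $- \frac{1}{176} \approx -0.0056818$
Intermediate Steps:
$N = 16$ ($N = -8 + \left(37 - 13\right) = -8 + 24 = 16$)
$x{\left(Z,G \right)} = 2 G \left(-13 + Z\right)$ ($x{\left(Z,G \right)} = \left(-13 + Z\right) 2 G = 2 G \left(-13 + Z\right)$)
$l{\left(t,K \right)} = -16 + t$ ($l{\left(t,K \right)} = t - 16 = -16 + t$)
$\frac{1}{l{\left(x{\left(-7,\left(-1\right) \left(-4\right) \right)},-3 \right)}} = \frac{1}{-16 + 2 \left(\left(-1\right) \left(-4\right)\right) \left(-13 - 7\right)} = \frac{1}{-16 + 2 \cdot 4 \left(-20\right)} = \frac{1}{-16 - 160} = \frac{1}{-176} = - \frac{1}{176}$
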